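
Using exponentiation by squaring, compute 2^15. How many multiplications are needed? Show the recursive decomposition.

Computing 2^15 by squaring (build up from 2^1; each line after the first costs one multiplication):

2^1 = 2
2^2 = (2^1)^2 = 2^2 = 4
2^3 = 2 * 2^2 = 2 * 4 = 8
2^6 = (2^3)^2 = 8^2 = 64
2^7 = 2 * 2^6 = 2 * 64 = 128
2^14 = (2^7)^2 = 128^2 = 16384
2^15 = 2 * 2^14 = 2 * 16384 = 32768

Result: 32768
Multiplications needed: 6 (6 lines after 2^1)

2^15 = 32768. Using exponentiation by squaring, this requires 6 multiplications. The key idea: if the exponent is even, square the half-power; if odd, multiply by the base once.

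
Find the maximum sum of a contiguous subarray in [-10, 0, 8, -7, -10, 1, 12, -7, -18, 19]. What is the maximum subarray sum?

Using Kadane's algorithm on [-10, 0, 8, -7, -10, 1, 12, -7, -18, 19]:

Scanning through the array:
Position 1 (value 0): max_ending_here = 0, max_so_far = 0
Position 2 (value 8): max_ending_here = 8, max_so_far = 8
Position 3 (value -7): max_ending_here = 1, max_so_far = 8
Position 4 (value -10): max_ending_here = -9, max_so_far = 8
Position 5 (value 1): max_ending_here = 1, max_so_far = 8
Position 6 (value 12): max_ending_here = 13, max_so_far = 13
Position 7 (value -7): max_ending_here = 6, max_so_far = 13
Position 8 (value -18): max_ending_here = -12, max_so_far = 13
Position 9 (value 19): max_ending_here = 19, max_so_far = 19

Maximum subarray: [19]
Maximum sum: 19

The maximum subarray is [19] with sum 19. This subarray runs from index 9 to index 9.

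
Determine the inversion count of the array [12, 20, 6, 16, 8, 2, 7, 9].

Finding inversions in [12, 20, 6, 16, 8, 2, 7, 9]:

(0, 2): arr[0]=12 > arr[2]=6
(0, 4): arr[0]=12 > arr[4]=8
(0, 5): arr[0]=12 > arr[5]=2
(0, 6): arr[0]=12 > arr[6]=7
(0, 7): arr[0]=12 > arr[7]=9
(1, 2): arr[1]=20 > arr[2]=6
(1, 3): arr[1]=20 > arr[3]=16
(1, 4): arr[1]=20 > arr[4]=8
(1, 5): arr[1]=20 > arr[5]=2
(1, 6): arr[1]=20 > arr[6]=7
(1, 7): arr[1]=20 > arr[7]=9
(2, 5): arr[2]=6 > arr[5]=2
(3, 4): arr[3]=16 > arr[4]=8
(3, 5): arr[3]=16 > arr[5]=2
(3, 6): arr[3]=16 > arr[6]=7
(3, 7): arr[3]=16 > arr[7]=9
(4, 5): arr[4]=8 > arr[5]=2
(4, 6): arr[4]=8 > arr[6]=7

Total inversions: 18

The array has 18 inversion(s): (0,2), (0,4), (0,5), (0,6), (0,7), (1,2), (1,3), (1,4), (1,5), (1,6), (1,7), (2,5), (3,4), (3,5), (3,6), (3,7), (4,5), (4,6). Each pair (i,j) satisfies i < j and arr[i] > arr[j].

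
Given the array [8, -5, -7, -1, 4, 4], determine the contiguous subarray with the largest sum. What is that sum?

Using Kadane's algorithm on [8, -5, -7, -1, 4, 4]:

Scanning through the array:
Position 1 (value -5): max_ending_here = 3, max_so_far = 8
Position 2 (value -7): max_ending_here = -4, max_so_far = 8
Position 3 (value -1): max_ending_here = -1, max_so_far = 8
Position 4 (value 4): max_ending_here = 4, max_so_far = 8
Position 5 (value 4): max_ending_here = 8, max_so_far = 8

Maximum subarray: [8]
Maximum sum: 8

The maximum subarray is [8] with sum 8. This subarray runs from index 0 to index 0.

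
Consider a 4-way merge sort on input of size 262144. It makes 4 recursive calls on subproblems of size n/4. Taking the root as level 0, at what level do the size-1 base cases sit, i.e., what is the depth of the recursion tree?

For divide and conquer with division factor 4:

Problem sizes at each level:
Level 0: 262144
Level 1: 65536
Level 2: 16384
Level 3: 4096
Level 4: 1024
Level 5: 256
Level 6: 64
Level 7: 16
Level 8: 4
Level 9: 1

The root is level 0 and the size-1 base case is level 9 (the tree spans levels 0 through 9, i.e. 10 levels counting the root), so the depth is the number of divisions: log_4(262144) = 9

The recursion tree depth is log_4(262144) = 9. At each level, the problem size is divided by 4, so it takes 9 divisions to reduce to a base case of size 1. The algorithm makes 4 recursive calls at each level.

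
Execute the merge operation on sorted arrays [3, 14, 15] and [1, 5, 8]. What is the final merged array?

Merging process:

Compare 3 vs 1: take 1 from right. Merged: [1]
Compare 3 vs 5: take 3 from left. Merged: [1, 3]
Compare 14 vs 5: take 5 from right. Merged: [1, 3, 5]
Compare 14 vs 8: take 8 from right. Merged: [1, 3, 5, 8]
Append remaining from left: [14, 15]. Merged: [1, 3, 5, 8, 14, 15]

Final merged array: [1, 3, 5, 8, 14, 15]
Total comparisons: 4

The merged array is [1, 3, 5, 8, 14, 15], requiring 4 comparisons. The merge step runs in O(n) time where n is the total number of elements.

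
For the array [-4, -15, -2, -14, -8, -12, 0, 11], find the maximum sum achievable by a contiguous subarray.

Using Kadane's algorithm on [-4, -15, -2, -14, -8, -12, 0, 11]:

Scanning through the array:
Position 1 (value -15): max_ending_here = -15, max_so_far = -4
Position 2 (value -2): max_ending_here = -2, max_so_far = -2
Position 3 (value -14): max_ending_here = -14, max_so_far = -2
Position 4 (value -8): max_ending_here = -8, max_so_far = -2
Position 5 (value -12): max_ending_here = -12, max_so_far = -2
Position 6 (value 0): max_ending_here = 0, max_so_far = 0
Position 7 (value 11): max_ending_here = 11, max_so_far = 11

Maximum subarray: [0, 11]
Maximum sum: 11

The maximum subarray is [0, 11] with sum 11. This subarray runs from index 6 to index 7.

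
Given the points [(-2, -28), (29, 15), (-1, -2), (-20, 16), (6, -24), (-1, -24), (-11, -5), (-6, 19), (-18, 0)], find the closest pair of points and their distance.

Computing all pairwise distances among 9 points:

d((-2, -28), (29, 15)) = 53.0094
d((-2, -28), (-1, -2)) = 26.0192
d((-2, -28), (-20, 16)) = 47.5395
d((-2, -28), (6, -24)) = 8.9443
d((-2, -28), (-1, -24)) = 4.1231 <-- minimum
d((-2, -28), (-11, -5)) = 24.6982
d((-2, -28), (-6, 19)) = 47.1699
d((-2, -28), (-18, 0)) = 32.249
d((29, 15), (-1, -2)) = 34.4819
d((29, 15), (-20, 16)) = 49.0102
d((29, 15), (6, -24)) = 45.2769
d((29, 15), (-1, -24)) = 49.2037
d((29, 15), (-11, -5)) = 44.7214
d((29, 15), (-6, 19)) = 35.2278
d((29, 15), (-18, 0)) = 49.3356
d((-1, -2), (-20, 16)) = 26.1725
d((-1, -2), (6, -24)) = 23.0868
d((-1, -2), (-1, -24)) = 22.0
d((-1, -2), (-11, -5)) = 10.4403
d((-1, -2), (-6, 19)) = 21.587
d((-1, -2), (-18, 0)) = 17.1172
d((-20, 16), (6, -24)) = 47.7074
d((-20, 16), (-1, -24)) = 44.2832
d((-20, 16), (-11, -5)) = 22.8473
d((-20, 16), (-6, 19)) = 14.3178
d((-20, 16), (-18, 0)) = 16.1245
d((6, -24), (-1, -24)) = 7.0
d((6, -24), (-11, -5)) = 25.4951
d((6, -24), (-6, 19)) = 44.643
d((6, -24), (-18, 0)) = 33.9411
d((-1, -24), (-11, -5)) = 21.4709
d((-1, -24), (-6, 19)) = 43.2897
d((-1, -24), (-18, 0)) = 29.4109
d((-11, -5), (-6, 19)) = 24.5153
d((-11, -5), (-18, 0)) = 8.6023
d((-6, 19), (-18, 0)) = 22.4722

Closest pair: (-2, -28) and (-1, -24) with distance 4.1231

The closest pair is (-2, -28) and (-1, -24) with Euclidean distance 4.1231. For 9 points, brute-force pairwise comparison is shown above. For large n, the divide-and-conquer algorithm (sort by x, recurse on halves, check the dividing strip) achieves O(n log n).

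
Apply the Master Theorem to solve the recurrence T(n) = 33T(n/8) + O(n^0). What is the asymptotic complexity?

Master Theorem for T(n) = 33T(n/8) + O(n^0):

a = 33, b = 8, c = 0
log_b(a) = log_8(33) = 1.6815

Case 1: c = 0 < log_8(33) = 1.6815
T(n) = O(n^(log_8 33))

For T(n) = 33T(n/8) + O(n^0): log_8(33) = 1.6815. This is Case 1 of the Master Theorem (c < log_b(a), work dominated by leaves), giving O(n^(log_8 33)).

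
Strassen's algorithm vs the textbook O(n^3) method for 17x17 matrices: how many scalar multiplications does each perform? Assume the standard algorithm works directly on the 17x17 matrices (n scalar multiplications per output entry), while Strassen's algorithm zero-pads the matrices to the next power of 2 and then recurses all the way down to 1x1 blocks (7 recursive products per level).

Matrix multiplication for 17x17 matrices:

Strassen's algorithm requires power-of-2 dimensions. Pad 17x17 to 32x32 (next power of 2).

Standard algorithm: 17^3 = 4913 multiplications
Strassen's algorithm: 7^(log2(32)) = 7^5 = 16807 multiplications
Difference: 4913 - 16807 = -11894 (Strassen uses MORE here due to padding overhead — for small or just-over-power-of-2 n, padding can outweigh the per-level savings)

Standard: 4913 multiplications (17^3). Strassen: 16807 multiplications (7^5, after padding to 32x32). Strassen reduces 8 recursive multiplications to 7 at each level.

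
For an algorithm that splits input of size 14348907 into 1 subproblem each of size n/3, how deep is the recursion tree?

For divide and conquer with division factor 3:

Problem sizes at each level:
Level 0: 14348907
Level 1: 4782969
Level 2: 1594323
Level 3: 531441
Level 4: 177147
Level 5: 59049
Level 6: 19683
Level 7: 6561
Level 8: 2187
Level 9: 729
Level 10: 243
Level 11: 81
Level 12: 27
Level 13: 9
Level 14: 3
Level 15: 1

The root is level 0 and the size-1 base case is level 15 (the tree spans levels 0 through 15, i.e. 16 levels counting the root), so the depth is the number of divisions: log_3(14348907) = 15

The recursion tree depth is log_3(14348907) = 15. At each level, the problem size is divided by 3, so it takes 15 divisions to reduce to a base case of size 1. The algorithm makes 1 recursive call at each level.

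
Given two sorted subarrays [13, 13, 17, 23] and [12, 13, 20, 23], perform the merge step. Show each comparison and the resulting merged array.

Merging process:

Compare 13 vs 12: take 12 from right. Merged: [12]
Compare 13 vs 13: take 13 from left. Merged: [12, 13]
Compare 13 vs 13: take 13 from left. Merged: [12, 13, 13]
Compare 17 vs 13: take 13 from right. Merged: [12, 13, 13, 13]
Compare 17 vs 20: take 17 from left. Merged: [12, 13, 13, 13, 17]
Compare 23 vs 20: take 20 from right. Merged: [12, 13, 13, 13, 17, 20]
Compare 23 vs 23: take 23 from left. Merged: [12, 13, 13, 13, 17, 20, 23]
Append remaining from right: [23]. Merged: [12, 13, 13, 13, 17, 20, 23, 23]

Final merged array: [12, 13, 13, 13, 17, 20, 23, 23]
Total comparisons: 7

The merged array is [12, 13, 13, 13, 17, 20, 23, 23], requiring 7 comparisons. The merge step runs in O(n) time where n is the total number of elements.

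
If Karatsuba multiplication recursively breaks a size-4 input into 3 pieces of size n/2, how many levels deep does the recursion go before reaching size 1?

For divide and conquer with division factor 2:

Problem sizes at each level:
Level 0: 4
Level 1: 2
Level 2: 1

The root is level 0 and the size-1 base case is level 2 (the tree spans levels 0 through 2, i.e. 3 levels counting the root), so the depth is the number of divisions: log_2(4) = 2

The recursion tree depth is log_2(4) = 2. At each level, the problem size is divided by 2, so it takes 2 divisions to reduce to a base case of size 1. The algorithm makes 3 recursive calls at each level.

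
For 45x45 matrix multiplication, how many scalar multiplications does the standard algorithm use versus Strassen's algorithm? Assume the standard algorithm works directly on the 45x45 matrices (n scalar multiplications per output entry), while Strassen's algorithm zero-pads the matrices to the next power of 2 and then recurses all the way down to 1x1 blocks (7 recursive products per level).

Matrix multiplication for 45x45 matrices:

Strassen's algorithm requires power-of-2 dimensions. Pad 45x45 to 64x64 (next power of 2).

Standard algorithm: 45^3 = 91125 multiplications
Strassen's algorithm: 7^(log2(64)) = 7^6 = 117649 multiplications
Difference: 91125 - 117649 = -26524 (Strassen uses MORE here due to padding overhead — for small or just-over-power-of-2 n, padding can outweigh the per-level savings)

Standard: 91125 multiplications (45^3). Strassen: 117649 multiplications (7^6, after padding to 64x64). Strassen reduces 8 recursive multiplications to 7 at each level.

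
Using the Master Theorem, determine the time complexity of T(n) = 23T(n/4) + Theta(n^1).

Master Theorem for T(n) = 23T(n/4) + O(n^1):

a = 23, b = 4, c = 1
log_b(a) = log_4(23) = 2.2618

Case 1: c = 1 < log_4(23) = 2.2618
T(n) = O(n^(log_4 23))

For T(n) = 23T(n/4) + O(n^1): log_4(23) = 2.2618. This is Case 1 of the Master Theorem (c < log_b(a), work dominated by leaves), giving O(n^(log_4 23)).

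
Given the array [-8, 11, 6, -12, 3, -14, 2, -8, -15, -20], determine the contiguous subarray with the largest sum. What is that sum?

Using Kadane's algorithm on [-8, 11, 6, -12, 3, -14, 2, -8, -15, -20]:

Scanning through the array:
Position 1 (value 11): max_ending_here = 11, max_so_far = 11
Position 2 (value 6): max_ending_here = 17, max_so_far = 17
Position 3 (value -12): max_ending_here = 5, max_so_far = 17
Position 4 (value 3): max_ending_here = 8, max_so_far = 17
Position 5 (value -14): max_ending_here = -6, max_so_far = 17
Position 6 (value 2): max_ending_here = 2, max_so_far = 17
Position 7 (value -8): max_ending_here = -6, max_so_far = 17
Position 8 (value -15): max_ending_here = -15, max_so_far = 17
Position 9 (value -20): max_ending_here = -20, max_so_far = 17

Maximum subarray: [11, 6]
Maximum sum: 17

The maximum subarray is [11, 6] with sum 17. This subarray runs from index 1 to index 2.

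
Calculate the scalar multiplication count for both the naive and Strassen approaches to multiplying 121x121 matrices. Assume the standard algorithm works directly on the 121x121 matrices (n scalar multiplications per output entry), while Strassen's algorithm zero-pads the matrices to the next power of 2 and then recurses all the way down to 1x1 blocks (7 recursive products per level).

Matrix multiplication for 121x121 matrices:

Strassen's algorithm requires power-of-2 dimensions. Pad 121x121 to 128x128 (next power of 2).

Standard algorithm: 121^3 = 1771561 multiplications
Strassen's algorithm: 7^(log2(128)) = 7^7 = 823543 multiplications
Savings: 1771561 - 823543 = 948018 multiplications

Standard: 1771561 multiplications (121^3). Strassen: 823543 multiplications (7^7, after padding to 128x128). Strassen reduces 8 recursive multiplications to 7 at each level.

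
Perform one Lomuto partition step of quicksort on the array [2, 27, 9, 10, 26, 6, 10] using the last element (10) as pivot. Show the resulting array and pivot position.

Lomuto partition with pivot = 10:

Initial array: [2, 27, 9, 10, 26, 6, 10]

arr[0]=2 <= 10: swap with position 0, array becomes [2, 27, 9, 10, 26, 6, 10]
arr[1]=27 > 10: no swap
arr[2]=9 <= 10: swap with position 1, array becomes [2, 9, 27, 10, 26, 6, 10]
arr[3]=10 <= 10: swap with position 2, array becomes [2, 9, 10, 27, 26, 6, 10]
arr[4]=26 > 10: no swap
arr[5]=6 <= 10: swap with position 3, array becomes [2, 9, 10, 6, 26, 27, 10]

Place pivot at position 4: [2, 9, 10, 6, 10, 27, 26]
Pivot position: 4

After partitioning with pivot 10, the array becomes [2, 9, 10, 6, 10, 27, 26]. The pivot is placed at index 4. All elements to the left of the pivot are <= 10, and all elements to the right are > 10.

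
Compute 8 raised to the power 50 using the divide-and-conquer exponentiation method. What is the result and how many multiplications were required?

Computing 8^50 by squaring (build up from 8^1; each line after the first costs one multiplication):

8^1 = 8
8^2 = (8^1)^2 = 8^2 = 64
8^3 = 8 * 8^2 = 8 * 64 = 512
8^6 = (8^3)^2 = 512^2 = 262144
8^12 = (8^6)^2 = 262144^2 = 68719476736
8^24 = (8^12)^2 = 68719476736^2 = 4722366482869645213696
8^25 = 8 * 8^24 = 8 * 4722366482869645213696 = 37778931862957161709568
8^50 = (8^25)^2 = 37778931862957161709568^2 = 1427247692705959881058285969449495136382746624

Result: 1427247692705959881058285969449495136382746624
Multiplications needed: 7 (7 lines after 8^1)

8^50 = 1427247692705959881058285969449495136382746624. Using exponentiation by squaring, this requires 7 multiplications. The key idea: if the exponent is even, square the half-power; if odd, multiply by the base once.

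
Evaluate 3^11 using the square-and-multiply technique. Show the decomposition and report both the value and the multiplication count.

Computing 3^11 by squaring (build up from 3^1; each line after the first costs one multiplication):

3^1 = 3
3^2 = (3^1)^2 = 3^2 = 9
3^4 = (3^2)^2 = 9^2 = 81
3^5 = 3 * 3^4 = 3 * 81 = 243
3^10 = (3^5)^2 = 243^2 = 59049
3^11 = 3 * 3^10 = 3 * 59049 = 177147

Result: 177147
Multiplications needed: 5 (5 lines after 3^1)

3^11 = 177147. Using exponentiation by squaring, this requires 5 multiplications. The key idea: if the exponent is even, square the half-power; if odd, multiply by the base once.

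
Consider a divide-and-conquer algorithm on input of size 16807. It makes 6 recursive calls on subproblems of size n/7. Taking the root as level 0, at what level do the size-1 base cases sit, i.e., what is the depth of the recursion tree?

For divide and conquer with division factor 7:

Problem sizes at each level:
Level 0: 16807
Level 1: 2401
Level 2: 343
Level 3: 49
Level 4: 7
Level 5: 1

The root is level 0 and the size-1 base case is level 5 (the tree spans levels 0 through 5, i.e. 6 levels counting the root), so the depth is the number of divisions: log_7(16807) = 5

The recursion tree depth is log_7(16807) = 5. At each level, the problem size is divided by 7, so it takes 5 divisions to reduce to a base case of size 1. The algorithm makes 6 recursive calls at each level.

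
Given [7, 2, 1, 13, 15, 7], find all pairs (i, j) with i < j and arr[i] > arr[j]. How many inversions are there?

Finding inversions in [7, 2, 1, 13, 15, 7]:

(0, 1): arr[0]=7 > arr[1]=2
(0, 2): arr[0]=7 > arr[2]=1
(1, 2): arr[1]=2 > arr[2]=1
(3, 5): arr[3]=13 > arr[5]=7
(4, 5): arr[4]=15 > arr[5]=7

Total inversions: 5

The array has 5 inversion(s): (0,1), (0,2), (1,2), (3,5), (4,5). Each pair (i,j) satisfies i < j and arr[i] > arr[j].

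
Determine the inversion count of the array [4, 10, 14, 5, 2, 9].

Finding inversions in [4, 10, 14, 5, 2, 9]:

(0, 4): arr[0]=4 > arr[4]=2
(1, 3): arr[1]=10 > arr[3]=5
(1, 4): arr[1]=10 > arr[4]=2
(1, 5): arr[1]=10 > arr[5]=9
(2, 3): arr[2]=14 > arr[3]=5
(2, 4): arr[2]=14 > arr[4]=2
(2, 5): arr[2]=14 > arr[5]=9
(3, 4): arr[3]=5 > arr[4]=2

Total inversions: 8

The array has 8 inversion(s): (0,4), (1,3), (1,4), (1,5), (2,3), (2,4), (2,5), (3,4). Each pair (i,j) satisfies i < j and arr[i] > arr[j].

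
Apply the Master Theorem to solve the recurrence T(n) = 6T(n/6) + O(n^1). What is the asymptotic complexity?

Master Theorem for T(n) = 6T(n/6) + O(n^1):

a = 6, b = 6, c = 1
log_b(a) = log_6(6) = 1.0000

Case 2: c = 1 = log_6(6) = 1.0000
T(n) = O(n^1 log n) = O(n log n)

For T(n) = 6T(n/6) + O(n^1): log_6(6) = 1.0000. This is Case 2 of the Master Theorem (c = log_b(a), equal work at all levels), giving O(n log n).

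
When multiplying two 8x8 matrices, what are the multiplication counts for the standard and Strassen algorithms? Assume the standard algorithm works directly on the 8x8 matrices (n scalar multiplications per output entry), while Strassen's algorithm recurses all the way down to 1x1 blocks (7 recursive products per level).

Matrix multiplication for 8x8 matrices:

Standard algorithm: 8^3 = 512 multiplications
Strassen's algorithm: 7^(log2(8)) = 7^3 = 343 multiplications
Savings: 512 - 343 = 169 multiplications

Standard: 512 multiplications (8^3). Strassen: 343 multiplications (7^3). Strassen reduces 8 recursive multiplications to 7 at each level.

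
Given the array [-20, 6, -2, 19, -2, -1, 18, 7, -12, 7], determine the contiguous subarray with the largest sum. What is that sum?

Using Kadane's algorithm on [-20, 6, -2, 19, -2, -1, 18, 7, -12, 7]:

Scanning through the array:
Position 1 (value 6): max_ending_here = 6, max_so_far = 6
Position 2 (value -2): max_ending_here = 4, max_so_far = 6
Position 3 (value 19): max_ending_here = 23, max_so_far = 23
Position 4 (value -2): max_ending_here = 21, max_so_far = 23
Position 5 (value -1): max_ending_here = 20, max_so_far = 23
Position 6 (value 18): max_ending_here = 38, max_so_far = 38
Position 7 (value 7): max_ending_here = 45, max_so_far = 45
Position 8 (value -12): max_ending_here = 33, max_so_far = 45
Position 9 (value 7): max_ending_here = 40, max_so_far = 45

Maximum subarray: [6, -2, 19, -2, -1, 18, 7]
Maximum sum: 45

The maximum subarray is [6, -2, 19, -2, -1, 18, 7] with sum 45. This subarray runs from index 1 to index 7.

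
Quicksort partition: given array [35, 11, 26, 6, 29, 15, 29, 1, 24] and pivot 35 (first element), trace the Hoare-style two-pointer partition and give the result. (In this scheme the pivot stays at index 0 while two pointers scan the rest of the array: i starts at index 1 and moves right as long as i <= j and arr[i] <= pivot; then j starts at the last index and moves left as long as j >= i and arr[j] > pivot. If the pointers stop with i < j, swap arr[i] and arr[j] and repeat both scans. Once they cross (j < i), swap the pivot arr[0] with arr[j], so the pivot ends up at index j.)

Hoare-style two-pointer partition with pivot = 35:

Initial array: [35, 11, 26, 6, 29, 15, 29, 1, 24]

Pointers start at i = 1, j = 8.
i ends at 9, j ends at 8: the pointers have crossed (j < i), so scanning stops.

Swap pivot arr[0] with arr[8] to place pivot at position 8: [24, 11, 26, 6, 29, 15, 29, 1, 35]
Pivot position: 8

After partitioning with pivot 35, the array becomes [24, 11, 26, 6, 29, 15, 29, 1, 35]. The pivot is placed at index 8. All elements to the left of the pivot are <= 35, and all elements to the right are > 35.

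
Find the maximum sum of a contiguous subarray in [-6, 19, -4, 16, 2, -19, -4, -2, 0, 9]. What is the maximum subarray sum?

Using Kadane's algorithm on [-6, 19, -4, 16, 2, -19, -4, -2, 0, 9]:

Scanning through the array:
Position 1 (value 19): max_ending_here = 19, max_so_far = 19
Position 2 (value -4): max_ending_here = 15, max_so_far = 19
Position 3 (value 16): max_ending_here = 31, max_so_far = 31
Position 4 (value 2): max_ending_here = 33, max_so_far = 33
Position 5 (value -19): max_ending_here = 14, max_so_far = 33
Position 6 (value -4): max_ending_here = 10, max_so_far = 33
Position 7 (value -2): max_ending_here = 8, max_so_far = 33
Position 8 (value 0): max_ending_here = 8, max_so_far = 33
Position 9 (value 9): max_ending_here = 17, max_so_far = 33

Maximum subarray: [19, -4, 16, 2]
Maximum sum: 33

The maximum subarray is [19, -4, 16, 2] with sum 33. This subarray runs from index 1 to index 4.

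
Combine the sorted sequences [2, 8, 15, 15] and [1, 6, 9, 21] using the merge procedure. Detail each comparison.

Merging process:

Compare 2 vs 1: take 1 from right. Merged: [1]
Compare 2 vs 6: take 2 from left. Merged: [1, 2]
Compare 8 vs 6: take 6 from right. Merged: [1, 2, 6]
Compare 8 vs 9: take 8 from left. Merged: [1, 2, 6, 8]
Compare 15 vs 9: take 9 from right. Merged: [1, 2, 6, 8, 9]
Compare 15 vs 21: take 15 from left. Merged: [1, 2, 6, 8, 9, 15]
Compare 15 vs 21: take 15 from left. Merged: [1, 2, 6, 8, 9, 15, 15]
Append remaining from right: [21]. Merged: [1, 2, 6, 8, 9, 15, 15, 21]

Final merged array: [1, 2, 6, 8, 9, 15, 15, 21]
Total comparisons: 7

The merged array is [1, 2, 6, 8, 9, 15, 15, 21], requiring 7 comparisons. The merge step runs in O(n) time where n is the total number of elements.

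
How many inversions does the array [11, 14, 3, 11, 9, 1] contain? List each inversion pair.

Finding inversions in [11, 14, 3, 11, 9, 1]:

(0, 2): arr[0]=11 > arr[2]=3
(0, 4): arr[0]=11 > arr[4]=9
(0, 5): arr[0]=11 > arr[5]=1
(1, 2): arr[1]=14 > arr[2]=3
(1, 3): arr[1]=14 > arr[3]=11
(1, 4): arr[1]=14 > arr[4]=9
(1, 5): arr[1]=14 > arr[5]=1
(2, 5): arr[2]=3 > arr[5]=1
(3, 4): arr[3]=11 > arr[4]=9
(3, 5): arr[3]=11 > arr[5]=1
(4, 5): arr[4]=9 > arr[5]=1

Total inversions: 11

The array has 11 inversion(s): (0,2), (0,4), (0,5), (1,2), (1,3), (1,4), (1,5), (2,5), (3,4), (3,5), (4,5). Each pair (i,j) satisfies i < j and arr[i] > arr[j].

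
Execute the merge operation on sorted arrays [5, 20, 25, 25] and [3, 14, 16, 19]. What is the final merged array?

Merging process:

Compare 5 vs 3: take 3 from right. Merged: [3]
Compare 5 vs 14: take 5 from left. Merged: [3, 5]
Compare 20 vs 14: take 14 from right. Merged: [3, 5, 14]
Compare 20 vs 16: take 16 from right. Merged: [3, 5, 14, 16]
Compare 20 vs 19: take 19 from right. Merged: [3, 5, 14, 16, 19]
Append remaining from left: [20, 25, 25]. Merged: [3, 5, 14, 16, 19, 20, 25, 25]

Final merged array: [3, 5, 14, 16, 19, 20, 25, 25]
Total comparisons: 5

The merged array is [3, 5, 14, 16, 19, 20, 25, 25], requiring 5 comparisons. The merge step runs in O(n) time where n is the total number of elements.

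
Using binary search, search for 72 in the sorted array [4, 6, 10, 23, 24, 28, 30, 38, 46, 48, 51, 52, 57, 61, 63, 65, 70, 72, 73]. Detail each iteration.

Binary search for 72 in [4, 6, 10, 23, 24, 28, 30, 38, 46, 48, 51, 52, 57, 61, 63, 65, 70, 72, 73]:

lo=0, hi=18, mid=9, arr[mid]=48 -> 48 < 72, search right half
lo=10, hi=18, mid=14, arr[mid]=63 -> 63 < 72, search right half
lo=15, hi=18, mid=16, arr[mid]=70 -> 70 < 72, search right half
lo=17, hi=18, mid=17, arr[mid]=72 -> Found target at index 17!

Binary search finds 72 at index 17 after 4 comparisons. The search repeatedly halves the search space by comparing with the middle element.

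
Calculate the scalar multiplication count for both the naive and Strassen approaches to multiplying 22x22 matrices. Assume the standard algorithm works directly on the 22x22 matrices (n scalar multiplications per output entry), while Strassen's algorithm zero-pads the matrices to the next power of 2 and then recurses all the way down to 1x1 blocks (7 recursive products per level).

Matrix multiplication for 22x22 matrices:

Strassen's algorithm requires power-of-2 dimensions. Pad 22x22 to 32x32 (next power of 2).

Standard algorithm: 22^3 = 10648 multiplications
Strassen's algorithm: 7^(log2(32)) = 7^5 = 16807 multiplications
Difference: 10648 - 16807 = -6159 (Strassen uses MORE here due to padding overhead — for small or just-over-power-of-2 n, padding can outweigh the per-level savings)

Standard: 10648 multiplications (22^3). Strassen: 16807 multiplications (7^5, after padding to 32x32). Strassen reduces 8 recursive multiplications to 7 at each level.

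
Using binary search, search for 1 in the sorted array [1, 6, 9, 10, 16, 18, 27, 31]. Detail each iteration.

Binary search for 1 in [1, 6, 9, 10, 16, 18, 27, 31]:

lo=0, hi=7, mid=3, arr[mid]=10 -> 10 > 1, search left half
lo=0, hi=2, mid=1, arr[mid]=6 -> 6 > 1, search left half
lo=0, hi=0, mid=0, arr[mid]=1 -> Found target at index 0!

Binary search finds 1 at index 0 after 3 comparisons. The search repeatedly halves the search space by comparing with the middle element.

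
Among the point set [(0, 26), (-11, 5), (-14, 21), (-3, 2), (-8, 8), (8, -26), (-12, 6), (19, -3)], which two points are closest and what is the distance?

Computing all pairwise distances among 8 points:

d((0, 26), (-11, 5)) = 23.7065
d((0, 26), (-14, 21)) = 14.8661
d((0, 26), (-3, 2)) = 24.1868
d((0, 26), (-8, 8)) = 19.6977
d((0, 26), (8, -26)) = 52.6118
d((0, 26), (-12, 6)) = 23.3238
d((0, 26), (19, -3)) = 34.6699
d((-11, 5), (-14, 21)) = 16.2788
d((-11, 5), (-3, 2)) = 8.544
d((-11, 5), (-8, 8)) = 4.2426
d((-11, 5), (8, -26)) = 36.3593
d((-11, 5), (-12, 6)) = 1.4142 <-- minimum
d((-11, 5), (19, -3)) = 31.0483
d((-14, 21), (-3, 2)) = 21.9545
d((-14, 21), (-8, 8)) = 14.3178
d((-14, 21), (8, -26)) = 51.8941
d((-14, 21), (-12, 6)) = 15.1327
d((-14, 21), (19, -3)) = 40.8044
d((-3, 2), (-8, 8)) = 7.8102
d((-3, 2), (8, -26)) = 30.0832
d((-3, 2), (-12, 6)) = 9.8489
d((-3, 2), (19, -3)) = 22.561
d((-8, 8), (8, -26)) = 37.5766
d((-8, 8), (-12, 6)) = 4.4721
d((-8, 8), (19, -3)) = 29.1548
d((8, -26), (-12, 6)) = 37.7359
d((8, -26), (19, -3)) = 25.4951
d((-12, 6), (19, -3)) = 32.28

Closest pair: (-11, 5) and (-12, 6) with distance 1.4142

The closest pair is (-11, 5) and (-12, 6) with Euclidean distance 1.4142. For 8 points, brute-force pairwise comparison is shown above. For large n, the divide-and-conquer algorithm (sort by x, recurse on halves, check the dividing strip) achieves O(n log n).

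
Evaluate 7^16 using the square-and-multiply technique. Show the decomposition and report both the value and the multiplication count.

Computing 7^16 by squaring (build up from 7^1; each line after the first costs one multiplication):

7^1 = 7
7^2 = (7^1)^2 = 7^2 = 49
7^4 = (7^2)^2 = 49^2 = 2401
7^8 = (7^4)^2 = 2401^2 = 5764801
7^16 = (7^8)^2 = 5764801^2 = 33232930569601

Result: 33232930569601
Multiplications needed: 4 (4 lines after 7^1)

7^16 = 33232930569601. Using exponentiation by squaring, this requires 4 multiplications. The key idea: if the exponent is even, square the half-power; if odd, multiply by the base once.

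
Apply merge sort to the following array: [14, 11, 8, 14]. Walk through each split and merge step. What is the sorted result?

Merge sort trace:

Split: [14, 11, 8, 14] -> [14, 11] and [8, 14]
  Split: [14, 11] -> [14] and [11]
  Merge: [14] + [11] -> [11, 14]
  Split: [8, 14] -> [8] and [14]
  Merge: [8] + [14] -> [8, 14]
Merge: [11, 14] + [8, 14] -> [8, 11, 14, 14]

Final sorted array: [8, 11, 14, 14]

The merge sort proceeds by recursively splitting the array and merging sorted halves.
After all merges, the sorted array is [8, 11, 14, 14].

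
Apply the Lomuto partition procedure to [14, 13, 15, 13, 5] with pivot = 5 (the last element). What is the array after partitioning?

Lomuto partition with pivot = 5:

Initial array: [14, 13, 15, 13, 5]

arr[0]=14 > 5: no swap
arr[1]=13 > 5: no swap
arr[2]=15 > 5: no swap
arr[3]=13 > 5: no swap

Place pivot at position 0: [5, 13, 15, 13, 14]
Pivot position: 0

After partitioning with pivot 5, the array becomes [5, 13, 15, 13, 14]. The pivot is placed at index 0. All elements to the left of the pivot are <= 5, and all elements to the right are > 5.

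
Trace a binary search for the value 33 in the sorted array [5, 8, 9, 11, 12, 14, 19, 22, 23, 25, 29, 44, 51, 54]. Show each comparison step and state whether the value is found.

Binary search for 33 in [5, 8, 9, 11, 12, 14, 19, 22, 23, 25, 29, 44, 51, 54]:

lo=0, hi=13, mid=6, arr[mid]=19 -> 19 < 33, search right half
lo=7, hi=13, mid=10, arr[mid]=29 -> 29 < 33, search right half
lo=11, hi=13, mid=12, arr[mid]=51 -> 51 > 33, search left half
lo=11, hi=11, mid=11, arr[mid]=44 -> 44 > 33, search left half
lo=11 > hi=10, target 33 not found

Binary search determines that 33 is not in the array after 4 comparisons. The search space was exhausted without finding the target.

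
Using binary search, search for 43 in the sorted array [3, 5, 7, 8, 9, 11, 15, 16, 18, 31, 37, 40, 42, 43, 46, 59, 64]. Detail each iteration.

Binary search for 43 in [3, 5, 7, 8, 9, 11, 15, 16, 18, 31, 37, 40, 42, 43, 46, 59, 64]:

lo=0, hi=16, mid=8, arr[mid]=18 -> 18 < 43, search right half
lo=9, hi=16, mid=12, arr[mid]=42 -> 42 < 43, search right half
lo=13, hi=16, mid=14, arr[mid]=46 -> 46 > 43, search left half
lo=13, hi=13, mid=13, arr[mid]=43 -> Found target at index 13!

Binary search finds 43 at index 13 after 4 comparisons. The search repeatedly halves the search space by comparing with the middle element.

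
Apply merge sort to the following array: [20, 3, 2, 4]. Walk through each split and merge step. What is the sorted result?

Merge sort trace:

Split: [20, 3, 2, 4] -> [20, 3] and [2, 4]
  Split: [20, 3] -> [20] and [3]
  Merge: [20] + [3] -> [3, 20]
  Split: [2, 4] -> [2] and [4]
  Merge: [2] + [4] -> [2, 4]
Merge: [3, 20] + [2, 4] -> [2, 3, 4, 20]

Final sorted array: [2, 3, 4, 20]

The merge sort proceeds by recursively splitting the array and merging sorted halves.
After all merges, the sorted array is [2, 3, 4, 20].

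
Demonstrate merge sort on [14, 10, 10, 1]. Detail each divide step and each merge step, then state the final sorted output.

Merge sort trace:

Split: [14, 10, 10, 1] -> [14, 10] and [10, 1]
  Split: [14, 10] -> [14] and [10]
  Merge: [14] + [10] -> [10, 14]
  Split: [10, 1] -> [10] and [1]
  Merge: [10] + [1] -> [1, 10]
Merge: [10, 14] + [1, 10] -> [1, 10, 10, 14]

Final sorted array: [1, 10, 10, 14]

The merge sort proceeds by recursively splitting the array and merging sorted halves.
After all merges, the sorted array is [1, 10, 10, 14].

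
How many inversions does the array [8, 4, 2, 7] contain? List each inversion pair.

Finding inversions in [8, 4, 2, 7]:

(0, 1): arr[0]=8 > arr[1]=4
(0, 2): arr[0]=8 > arr[2]=2
(0, 3): arr[0]=8 > arr[3]=7
(1, 2): arr[1]=4 > arr[2]=2

Total inversions: 4

The array has 4 inversion(s): (0,1), (0,2), (0,3), (1,2). Each pair (i,j) satisfies i < j and arr[i] > arr[j].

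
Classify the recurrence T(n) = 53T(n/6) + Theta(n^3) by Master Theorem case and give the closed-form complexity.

Master Theorem for T(n) = 53T(n/6) + O(n^3):

a = 53, b = 6, c = 3
log_b(a) = log_6(53) = 2.2159

Case 3: c = 3 > log_6(53) = 2.2159
T(n) = O(n^3) = O(n^3)

For T(n) = 53T(n/6) + O(n^3): log_6(53) = 2.2159. This is Case 3 of the Master Theorem (c > log_b(a), work dominated by root), giving O(n^3).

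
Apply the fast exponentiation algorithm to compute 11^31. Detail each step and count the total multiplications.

Computing 11^31 by squaring (build up from 11^1; each line after the first costs one multiplication):

11^1 = 11
11^2 = (11^1)^2 = 11^2 = 121
11^3 = 11 * 11^2 = 11 * 121 = 1331
11^6 = (11^3)^2 = 1331^2 = 1771561
11^7 = 11 * 11^6 = 11 * 1771561 = 19487171
11^14 = (11^7)^2 = 19487171^2 = 379749833583241
11^15 = 11 * 11^14 = 11 * 379749833583241 = 4177248169415651
11^30 = (11^15)^2 = 4177248169415651^2 = 17449402268886407318558803753801
11^31 = 11 * 11^30 = 11 * 17449402268886407318558803753801 = 191943424957750480504146841291811

Result: 191943424957750480504146841291811
Multiplications needed: 8 (8 lines after 11^1)

11^31 = 191943424957750480504146841291811. Using exponentiation by squaring, this requires 8 multiplications. The key idea: if the exponent is even, square the half-power; if odd, multiply by the base once.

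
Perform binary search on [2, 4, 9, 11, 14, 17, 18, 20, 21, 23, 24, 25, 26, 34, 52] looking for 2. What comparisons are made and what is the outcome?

Binary search for 2 in [2, 4, 9, 11, 14, 17, 18, 20, 21, 23, 24, 25, 26, 34, 52]:

lo=0, hi=14, mid=7, arr[mid]=20 -> 20 > 2, search left half
lo=0, hi=6, mid=3, arr[mid]=11 -> 11 > 2, search left half
lo=0, hi=2, mid=1, arr[mid]=4 -> 4 > 2, search left half
lo=0, hi=0, mid=0, arr[mid]=2 -> Found target at index 0!

Binary search finds 2 at index 0 after 4 comparisons. The search repeatedly halves the search space by comparing with the middle element.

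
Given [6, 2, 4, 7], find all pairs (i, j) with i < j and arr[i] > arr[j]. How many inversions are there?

Finding inversions in [6, 2, 4, 7]:

(0, 1): arr[0]=6 > arr[1]=2
(0, 2): arr[0]=6 > arr[2]=4

Total inversions: 2

The array has 2 inversion(s): (0,1), (0,2). Each pair (i,j) satisfies i < j and arr[i] > arr[j].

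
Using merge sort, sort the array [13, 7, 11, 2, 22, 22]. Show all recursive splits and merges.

Merge sort trace:

Split: [13, 7, 11, 2, 22, 22] -> [13, 7, 11] and [2, 22, 22]
  Split: [13, 7, 11] -> [13] and [7, 11]
    Split: [7, 11] -> [7] and [11]
    Merge: [7] + [11] -> [7, 11]
  Merge: [13] + [7, 11] -> [7, 11, 13]
  Split: [2, 22, 22] -> [2] and [22, 22]
    Split: [22, 22] -> [22] and [22]
    Merge: [22] + [22] -> [22, 22]
  Merge: [2] + [22, 22] -> [2, 22, 22]
Merge: [7, 11, 13] + [2, 22, 22] -> [2, 7, 11, 13, 22, 22]

Final sorted array: [2, 7, 11, 13, 22, 22]

The merge sort proceeds by recursively splitting the array and merging sorted halves.
After all merges, the sorted array is [2, 7, 11, 13, 22, 22].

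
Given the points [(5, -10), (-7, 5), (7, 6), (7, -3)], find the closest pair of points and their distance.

Computing all pairwise distances among 4 points:

d((5, -10), (-7, 5)) = 19.2094
d((5, -10), (7, 6)) = 16.1245
d((5, -10), (7, -3)) = 7.2801 <-- minimum
d((-7, 5), (7, 6)) = 14.0357
d((-7, 5), (7, -3)) = 16.1245
d((7, 6), (7, -3)) = 9.0

Closest pair: (5, -10) and (7, -3) with distance 7.2801

The closest pair is (5, -10) and (7, -3) with Euclidean distance 7.2801. For 4 points, brute-force pairwise comparison is shown above. For large n, the divide-and-conquer algorithm (sort by x, recurse on halves, check the dividing strip) achieves O(n log n).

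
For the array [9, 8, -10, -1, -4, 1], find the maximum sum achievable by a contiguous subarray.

Using Kadane's algorithm on [9, 8, -10, -1, -4, 1]:

Scanning through the array:
Position 1 (value 8): max_ending_here = 17, max_so_far = 17
Position 2 (value -10): max_ending_here = 7, max_so_far = 17
Position 3 (value -1): max_ending_here = 6, max_so_far = 17
Position 4 (value -4): max_ending_here = 2, max_so_far = 17
Position 5 (value 1): max_ending_here = 3, max_so_far = 17

Maximum subarray: [9, 8]
Maximum sum: 17

The maximum subarray is [9, 8] with sum 17. This subarray runs from index 0 to index 1.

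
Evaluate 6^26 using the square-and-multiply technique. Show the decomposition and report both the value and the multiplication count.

Computing 6^26 by squaring (build up from 6^1; each line after the first costs one multiplication):

6^1 = 6
6^2 = (6^1)^2 = 6^2 = 36
6^3 = 6 * 6^2 = 6 * 36 = 216
6^6 = (6^3)^2 = 216^2 = 46656
6^12 = (6^6)^2 = 46656^2 = 2176782336
6^13 = 6 * 6^12 = 6 * 2176782336 = 13060694016
6^26 = (6^13)^2 = 13060694016^2 = 170581728179578208256

Result: 170581728179578208256
Multiplications needed: 6 (6 lines after 6^1)

6^26 = 170581728179578208256. Using exponentiation by squaring, this requires 6 multiplications. The key idea: if the exponent is even, square the half-power; if odd, multiply by the base once.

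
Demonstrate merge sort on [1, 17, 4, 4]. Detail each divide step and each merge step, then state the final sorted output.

Merge sort trace:

Split: [1, 17, 4, 4] -> [1, 17] and [4, 4]
  Split: [1, 17] -> [1] and [17]
  Merge: [1] + [17] -> [1, 17]
  Split: [4, 4] -> [4] and [4]
  Merge: [4] + [4] -> [4, 4]
Merge: [1, 17] + [4, 4] -> [1, 4, 4, 17]

Final sorted array: [1, 4, 4, 17]

The merge sort proceeds by recursively splitting the array and merging sorted halves.
After all merges, the sorted array is [1, 4, 4, 17].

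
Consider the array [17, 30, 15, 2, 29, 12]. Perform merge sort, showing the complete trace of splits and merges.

Merge sort trace:

Split: [17, 30, 15, 2, 29, 12] -> [17, 30, 15] and [2, 29, 12]
  Split: [17, 30, 15] -> [17] and [30, 15]
    Split: [30, 15] -> [30] and [15]
    Merge: [30] + [15] -> [15, 30]
  Merge: [17] + [15, 30] -> [15, 17, 30]
  Split: [2, 29, 12] -> [2] and [29, 12]
    Split: [29, 12] -> [29] and [12]
    Merge: [29] + [12] -> [12, 29]
  Merge: [2] + [12, 29] -> [2, 12, 29]
Merge: [15, 17, 30] + [2, 12, 29] -> [2, 12, 15, 17, 29, 30]

Final sorted array: [2, 12, 15, 17, 29, 30]

The merge sort proceeds by recursively splitting the array and merging sorted halves.
After all merges, the sorted array is [2, 12, 15, 17, 29, 30].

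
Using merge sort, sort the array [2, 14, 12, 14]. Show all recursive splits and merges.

Merge sort trace:

Split: [2, 14, 12, 14] -> [2, 14] and [12, 14]
  Split: [2, 14] -> [2] and [14]
  Merge: [2] + [14] -> [2, 14]
  Split: [12, 14] -> [12] and [14]
  Merge: [12] + [14] -> [12, 14]
Merge: [2, 14] + [12, 14] -> [2, 12, 14, 14]

Final sorted array: [2, 12, 14, 14]

The merge sort proceeds by recursively splitting the array and merging sorted halves.
After all merges, the sorted array is [2, 12, 14, 14].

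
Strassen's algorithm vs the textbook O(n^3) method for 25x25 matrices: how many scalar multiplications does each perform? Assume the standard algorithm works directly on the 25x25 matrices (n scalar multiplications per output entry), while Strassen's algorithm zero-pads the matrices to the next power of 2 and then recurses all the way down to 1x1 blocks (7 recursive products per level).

Matrix multiplication for 25x25 matrices:

Strassen's algorithm requires power-of-2 dimensions. Pad 25x25 to 32x32 (next power of 2).

Standard algorithm: 25^3 = 15625 multiplications
Strassen's algorithm: 7^(log2(32)) = 7^5 = 16807 multiplications
Difference: 15625 - 16807 = -1182 (Strassen uses MORE here due to padding overhead — for small or just-over-power-of-2 n, padding can outweigh the per-level savings)

Standard: 15625 multiplications (25^3). Strassen: 16807 multiplications (7^5, after padding to 32x32). Strassen reduces 8 recursive multiplications to 7 at each level.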